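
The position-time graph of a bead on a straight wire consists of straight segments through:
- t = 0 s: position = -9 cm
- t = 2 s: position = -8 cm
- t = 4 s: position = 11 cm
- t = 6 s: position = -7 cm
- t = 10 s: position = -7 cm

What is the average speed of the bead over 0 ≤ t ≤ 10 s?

3.8 cm/s

Average speed = (total path length)/(elapsed time); on a piecewise-linear x-t graph the path length is Σ|Δx|.
0–2 s: |Δx| = |-8 − -9| = 1 cm
2–4 s: |Δx| = |11 − -8| = 19 cm
4–6 s: |Δx| = |-7 − 11| = 18 cm
6–10 s: |Δx| = |-7 − -7| = 0 cm
Total path = 38 cm; average speed = 38/10 = 3.8 cm/s.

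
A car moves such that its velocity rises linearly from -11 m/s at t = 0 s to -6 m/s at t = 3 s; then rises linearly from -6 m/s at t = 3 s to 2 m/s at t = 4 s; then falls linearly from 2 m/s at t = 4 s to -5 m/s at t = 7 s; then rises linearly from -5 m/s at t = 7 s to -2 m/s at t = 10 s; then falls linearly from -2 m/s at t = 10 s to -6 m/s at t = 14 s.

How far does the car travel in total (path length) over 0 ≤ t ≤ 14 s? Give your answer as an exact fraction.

Distance (not displacement) is the total path length: add the absolute areas under v-t.
0–3 s: |½(-11 + -6)(3)| = 25.5 m
3–4 s: v = 0 at t = 3.75 s; triangle areas 2.25 + 0.25 = 2.5 m
4–7 s: v = 0 at t = 34/7 s; triangle areas 6/7 + 75/14 = 87/14 m
7–10 s: |½(-5 + -2)(3)| = 10.5 m
10–14 s: |½(-2 + -6)(4)| = 16 m
Total distance = 425/7 m

425/7 m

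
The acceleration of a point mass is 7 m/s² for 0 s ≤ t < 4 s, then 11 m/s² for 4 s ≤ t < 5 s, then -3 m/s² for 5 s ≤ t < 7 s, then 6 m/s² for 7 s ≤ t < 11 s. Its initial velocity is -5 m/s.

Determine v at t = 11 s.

Δv equals the area under the a-t graph; then v = v₀ + Δv.
0–4 s: 7 × 4 = 28 m/s
4–5 s: 11 × 1 = 11 m/s
5–7 s: -3 × 2 = -6 m/s
7–11 s: 6 × 4 = 24 m/s
Δv = 57 m/s, so v(11) = -5 + (57) = 52 m/s.

52 m/s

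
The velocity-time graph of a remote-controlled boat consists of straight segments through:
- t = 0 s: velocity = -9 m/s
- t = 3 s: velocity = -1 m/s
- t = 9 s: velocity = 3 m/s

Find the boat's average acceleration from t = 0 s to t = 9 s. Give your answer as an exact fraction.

Average acceleration = Δv/Δt = (3 − -9)/(9 − 0) = 4/3 m/s².

4/3 m/s²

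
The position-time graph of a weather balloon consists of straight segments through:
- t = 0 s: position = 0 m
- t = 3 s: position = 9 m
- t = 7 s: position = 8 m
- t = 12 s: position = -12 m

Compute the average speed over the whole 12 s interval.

Average speed = (total path length)/(elapsed time); on a piecewise-linear x-t graph the path length is Σ|Δx|.
0–3 s: |Δx| = |9 − 0| = 9 m
3–7 s: |Δx| = |8 − 9| = 1 m
7–12 s: |Δx| = |-12 − 8| = 20 m
Total path = 30 m; average speed = 30/12 = 2.5 m/s.

2.5 m/s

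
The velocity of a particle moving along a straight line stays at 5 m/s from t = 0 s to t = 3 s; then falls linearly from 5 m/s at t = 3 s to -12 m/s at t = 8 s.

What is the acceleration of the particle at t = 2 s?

Acceleration is the slope of the v-t graph on 0–3 s: (5 − 5)/(3 − 0) = 0 m/s².

0 m/s²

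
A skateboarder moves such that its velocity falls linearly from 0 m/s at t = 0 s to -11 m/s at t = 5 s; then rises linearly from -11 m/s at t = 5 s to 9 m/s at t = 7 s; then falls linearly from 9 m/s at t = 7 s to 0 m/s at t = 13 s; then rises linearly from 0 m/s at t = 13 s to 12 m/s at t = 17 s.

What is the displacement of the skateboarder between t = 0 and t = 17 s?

Displacement is the signed area under the v-t curve.
0–5 s: ½(0 + -11)(5) = -27.5 m
5–7 s: ½(-11 + 9)(2) = -2 m
7–13 s: ½(9 + 0)(6) = 27 m
13–17 s: ½(0 + 12)(4) = 24 m
Net displacement = 21.5 m

21.5 m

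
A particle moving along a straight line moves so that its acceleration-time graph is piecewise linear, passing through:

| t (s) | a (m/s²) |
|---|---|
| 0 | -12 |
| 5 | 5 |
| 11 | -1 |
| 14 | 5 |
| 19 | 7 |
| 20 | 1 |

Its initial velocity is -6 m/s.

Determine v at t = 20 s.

Δv equals the area under the a-t graph; then v = v₀ + Δv.
0–5 s: ½(-12 + 5)(5) = -17.5 m/s
5–11 s: ½(5 + -1)(6) = 12 m/s
11–14 s: ½(-1 + 5)(3) = 6 m/s
14–19 s: ½(5 + 7)(5) = 30 m/s
19–20 s: ½(7 + 1)(1) = 4 m/s
Δv = 34.5 m/s, so v(20) = -6 + (34.5) = 28.5 m/s.

28.5 m/s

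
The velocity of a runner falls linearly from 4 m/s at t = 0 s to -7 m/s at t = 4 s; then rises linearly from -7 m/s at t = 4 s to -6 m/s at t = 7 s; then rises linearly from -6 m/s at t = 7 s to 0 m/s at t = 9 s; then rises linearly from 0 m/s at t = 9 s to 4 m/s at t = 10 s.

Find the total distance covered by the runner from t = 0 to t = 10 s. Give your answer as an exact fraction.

Total distance travelled is ∫|v| dt — sum the magnitudes of each area piece.
0–4 s: v = 0 at t = 16/11 s; triangle areas 32/11 + 98/11 = 130/11 m
4–7 s: |½(-7 + -6)(3)| = 19.5 m
7–9 s: |½(-6 + 0)(2)| = 6 m
9–10 s: |½(0 + 4)(1)| = 2 m
Total distance = 865/22 m

865/22 m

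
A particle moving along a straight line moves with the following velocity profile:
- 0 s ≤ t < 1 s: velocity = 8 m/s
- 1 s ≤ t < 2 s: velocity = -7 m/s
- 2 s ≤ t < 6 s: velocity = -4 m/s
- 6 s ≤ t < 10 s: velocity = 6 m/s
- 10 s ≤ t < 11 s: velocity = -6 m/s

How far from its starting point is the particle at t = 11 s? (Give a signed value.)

3 m

Net displacement equals the area under the velocity-time graph (areas below the axis count negative).
0–1 s: 8 × 1 = 8 m
1–2 s: -7 × 1 = -7 m
2–6 s: -4 × 4 = -16 m
6–10 s: 6 × 4 = 24 m
10–11 s: -6 × 1 = -6 m
Net displacement = 3 m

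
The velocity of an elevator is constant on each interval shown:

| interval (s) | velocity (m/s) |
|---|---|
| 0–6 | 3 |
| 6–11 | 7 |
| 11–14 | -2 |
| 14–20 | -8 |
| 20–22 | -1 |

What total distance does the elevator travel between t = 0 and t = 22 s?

109 m

Distance (not displacement) is the total path length: add the absolute areas under v-t.
0–6 s: |3| × 6 = 18 m
6–11 s: |7| × 5 = 35 m
11–14 s: |-2| × 3 = 6 m
14–20 s: |-8| × 6 = 48 m
20–22 s: |-1| × 2 = 2 m
Total distance = 109 m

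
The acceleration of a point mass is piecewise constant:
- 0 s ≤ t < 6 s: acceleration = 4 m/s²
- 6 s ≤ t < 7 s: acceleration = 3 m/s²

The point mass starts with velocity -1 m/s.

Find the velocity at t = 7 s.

26 m/s

Δv equals the area under the a-t graph; then v = v₀ + Δv.
0–6 s: 4 × 6 = 24 m/s
6–7 s: 3 × 1 = 3 m/s
Δv = 27 m/s, so v(7) = -1 + (27) = 26 m/s.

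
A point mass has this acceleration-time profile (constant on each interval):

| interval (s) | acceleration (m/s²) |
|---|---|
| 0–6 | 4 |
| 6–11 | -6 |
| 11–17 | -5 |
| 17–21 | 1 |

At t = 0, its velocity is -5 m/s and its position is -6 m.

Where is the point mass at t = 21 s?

On each constant-a segment, Δv = aΔt and Δx = v₀Δt + ½aΔt²; chain segment to segment.
0–6 s: v starts -5 m/s; Δx = -5·6 + ½·4·6² = 42 m; v ends 19 m/s.
6–11 s: v starts 19 m/s; Δx = 19·5 + ½·-6·5² = 20 m; v ends -11 m/s.
11–17 s: v starts -11 m/s; Δx = -11·6 + ½·-5·6² = -156 m; v ends -41 m/s.
17–21 s: v starts -41 m/s; Δx = -41·4 + ½·1·4² = -156 m; v ends -37 m/s.
x(21) = -6 + Σ Δx = -256 m.

-256 m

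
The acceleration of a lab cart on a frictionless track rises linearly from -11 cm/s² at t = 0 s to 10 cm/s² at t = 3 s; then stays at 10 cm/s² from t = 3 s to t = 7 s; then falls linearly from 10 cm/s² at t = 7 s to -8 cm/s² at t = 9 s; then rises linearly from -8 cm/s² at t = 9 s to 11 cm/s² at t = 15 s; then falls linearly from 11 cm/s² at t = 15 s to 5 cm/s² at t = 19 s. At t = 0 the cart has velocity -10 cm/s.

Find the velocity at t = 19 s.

Δv equals the area under the a-t graph; then v = v₀ + Δv.
0–3 s: ½(-11 + 10)(3) = -1.5 cm/s
3–7 s: 10 × 4 = 40 cm/s
7–9 s: ½(10 + -8)(2) = 2 cm/s
9–15 s: ½(-8 + 11)(6) = 9 cm/s
15–19 s: ½(11 + 5)(4) = 32 cm/s
Δv = 81.5 cm/s, so v(19) = -10 + (81.5) = 71.5 cm/s.

71.5 cm/s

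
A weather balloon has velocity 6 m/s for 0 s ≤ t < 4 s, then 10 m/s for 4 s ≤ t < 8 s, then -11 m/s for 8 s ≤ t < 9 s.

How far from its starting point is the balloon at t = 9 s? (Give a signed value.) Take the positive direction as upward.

53 m

Net displacement equals the area under the velocity-time graph (areas below the axis count negative).
0–4 s: 6 × 4 = 24 m
4–8 s: 10 × 4 = 40 m
8–9 s: -11 × 1 = -11 m
Net displacement = 53 m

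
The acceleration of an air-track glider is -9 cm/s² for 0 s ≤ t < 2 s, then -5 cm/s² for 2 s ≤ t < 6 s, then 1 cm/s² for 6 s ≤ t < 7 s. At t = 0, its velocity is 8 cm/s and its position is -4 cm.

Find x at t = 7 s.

-115.5 cm

On each constant-a segment, Δv = aΔt and Δx = v₀Δt + ½aΔt²; chain segment to segment.
0–2 s: v starts 8 cm/s; Δx = 8·2 + ½·-9·2² = -2 cm; v ends -10 cm/s.
2–6 s: v starts -10 cm/s; Δx = -10·4 + ½·-5·4² = -80 cm; v ends -30 cm/s.
6–7 s: v starts -30 cm/s; Δx = -30·1 + ½·1·1² = -29.5 cm; v ends -29 cm/s.
x(7) = -4 + Σ Δx = -115.5 cm.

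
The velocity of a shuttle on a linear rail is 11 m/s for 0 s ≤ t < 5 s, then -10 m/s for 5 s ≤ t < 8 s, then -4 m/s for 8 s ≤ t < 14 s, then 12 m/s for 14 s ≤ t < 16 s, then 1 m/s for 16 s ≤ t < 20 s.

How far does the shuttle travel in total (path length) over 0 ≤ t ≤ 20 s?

Distance (not displacement) is the total path length: add the absolute areas under v-t.
0–5 s: |11| × 5 = 55 m
5–8 s: |-10| × 3 = 30 m
8–14 s: |-4| × 6 = 24 m
14–16 s: |12| × 2 = 24 m
16–20 s: |1| × 4 = 4 m
Total distance = 137 m

137 m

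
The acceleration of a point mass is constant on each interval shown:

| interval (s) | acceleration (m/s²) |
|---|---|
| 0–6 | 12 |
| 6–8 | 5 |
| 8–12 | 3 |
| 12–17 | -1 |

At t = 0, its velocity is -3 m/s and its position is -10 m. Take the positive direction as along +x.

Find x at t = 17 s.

On each constant-a segment, Δv = aΔt and Δx = v₀Δt + ½aΔt²; chain segment to segment.
0–6 s: v starts -3 m/s; Δx = -3·6 + ½·12·6² = 198 m; v ends 69 m/s.
6–8 s: v starts 69 m/s; Δx = 69·2 + ½·5·2² = 148 m; v ends 79 m/s.
8–12 s: v starts 79 m/s; Δx = 79·4 + ½·3·4² = 340 m; v ends 91 m/s.
12–17 s: v starts 91 m/s; Δx = 91·5 + ½·-1·5² = 442.5 m; v ends 86 m/s.
x(17) = -10 + Σ Δx = 1118.5 m.

1118.5 m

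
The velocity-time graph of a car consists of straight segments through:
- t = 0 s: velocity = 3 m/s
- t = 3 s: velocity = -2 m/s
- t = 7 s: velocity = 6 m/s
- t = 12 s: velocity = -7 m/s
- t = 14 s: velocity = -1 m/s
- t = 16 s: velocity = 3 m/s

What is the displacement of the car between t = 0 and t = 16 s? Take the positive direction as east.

Displacement is the signed area under the v-t curve.
0–3 s: ½(3 + -2)(3) = 1.5 m
3–7 s: ½(-2 + 6)(4) = 8 m
7–12 s: ½(6 + -7)(5) = -2.5 m
12–14 s: ½(-7 + -1)(2) = -8 m
14–16 s: ½(-1 + 3)(2) = 2 m
Net displacement = 1 m

1 m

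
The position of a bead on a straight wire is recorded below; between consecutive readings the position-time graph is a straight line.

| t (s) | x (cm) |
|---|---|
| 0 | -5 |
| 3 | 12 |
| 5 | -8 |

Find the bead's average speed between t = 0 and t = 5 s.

7.4 cm/s

Average speed = (total path length)/(elapsed time); on a piecewise-linear x-t graph the path length is Σ|Δx|.
0–3 s: |Δx| = |12 − -5| = 17 cm
3–5 s: |Δx| = |-8 − 12| = 20 cm
Total path = 37 cm; average speed = 37/5 = 7.4 cm/s.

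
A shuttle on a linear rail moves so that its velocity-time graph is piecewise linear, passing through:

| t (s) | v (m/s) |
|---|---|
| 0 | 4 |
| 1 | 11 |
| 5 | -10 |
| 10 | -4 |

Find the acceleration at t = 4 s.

-5.25 m/s²

Acceleration is the slope of the v-t graph on 1–5 s: (-10 − 11)/(5 − 1) = -5.25 m/s².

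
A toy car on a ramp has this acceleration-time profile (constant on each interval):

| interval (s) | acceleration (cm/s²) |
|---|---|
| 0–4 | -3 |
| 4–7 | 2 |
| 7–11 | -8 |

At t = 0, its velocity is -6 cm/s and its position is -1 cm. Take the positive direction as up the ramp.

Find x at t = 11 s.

On each constant-a segment, Δv = aΔt and Δx = v₀Δt + ½aΔt²; chain segment to segment.
0–4 s: v starts -6 cm/s; Δx = -6·4 + ½·-3·4² = -48 cm; v ends -18 cm/s.
4–7 s: v starts -18 cm/s; Δx = -18·3 + ½·2·3² = -45 cm; v ends -12 cm/s.
7–11 s: v starts -12 cm/s; Δx = -12·4 + ½·-8·4² = -112 cm; v ends -44 cm/s.
x(11) = -1 + Σ Δx = -206 cm.

-206 cm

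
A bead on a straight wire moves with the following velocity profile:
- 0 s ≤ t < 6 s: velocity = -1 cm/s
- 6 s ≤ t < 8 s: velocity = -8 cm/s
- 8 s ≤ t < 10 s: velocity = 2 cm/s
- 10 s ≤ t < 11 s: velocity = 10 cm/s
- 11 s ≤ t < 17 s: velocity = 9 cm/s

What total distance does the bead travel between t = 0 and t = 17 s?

Total distance travelled is ∫|v| dt — sum the magnitudes of each area piece.
0–6 s: |-1| × 6 = 6 cm
6–8 s: |-8| × 2 = 16 cm
8–10 s: |2| × 2 = 4 cm
10–11 s: |10| × 1 = 10 cm
11–17 s: |9| × 6 = 54 cm
Total distance = 90 cm

90 cm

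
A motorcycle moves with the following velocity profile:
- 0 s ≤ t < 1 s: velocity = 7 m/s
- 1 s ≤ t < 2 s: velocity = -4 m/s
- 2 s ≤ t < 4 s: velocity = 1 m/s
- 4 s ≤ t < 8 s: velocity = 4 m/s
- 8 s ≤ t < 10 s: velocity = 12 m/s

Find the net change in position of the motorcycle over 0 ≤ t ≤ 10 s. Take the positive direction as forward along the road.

45 m

Displacement is the signed area under the v-t curve.
0–1 s: 7 × 1 = 7 m
1–2 s: -4 × 1 = -4 m
2–4 s: 1 × 2 = 2 m
4–8 s: 4 × 4 = 16 m
8–10 s: 12 × 2 = 24 m
Net displacement = 45 m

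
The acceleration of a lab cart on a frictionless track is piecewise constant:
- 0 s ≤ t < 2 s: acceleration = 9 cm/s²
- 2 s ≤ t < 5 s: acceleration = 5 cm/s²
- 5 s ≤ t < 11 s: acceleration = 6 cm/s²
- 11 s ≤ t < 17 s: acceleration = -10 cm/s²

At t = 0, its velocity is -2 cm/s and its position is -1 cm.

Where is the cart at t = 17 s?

599.5 cm

On each constant-a segment, Δv = aΔt and Δx = v₀Δt + ½aΔt²; chain segment to segment.
0–2 s: v starts -2 cm/s; Δx = -2·2 + ½·9·2² = 14 cm; v ends 16 cm/s.
2–5 s: v starts 16 cm/s; Δx = 16·3 + ½·5·3² = 70.5 cm; v ends 31 cm/s.
5–11 s: v starts 31 cm/s; Δx = 31·6 + ½·6·6² = 294 cm; v ends 67 cm/s.
11–17 s: v starts 67 cm/s; Δx = 67·6 + ½·-10·6² = 222 cm; v ends 7 cm/s.
x(17) = -1 + Σ Δx = 599.5 cm.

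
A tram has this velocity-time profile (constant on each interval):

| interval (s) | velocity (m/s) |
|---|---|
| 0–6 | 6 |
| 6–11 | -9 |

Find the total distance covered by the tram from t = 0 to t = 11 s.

Distance (not displacement) is the total path length: add the absolute areas under v-t.
0–6 s: |6| × 6 = 36 m
6–11 s: |-9| × 5 = 45 m
Total distance = 81 m

81 m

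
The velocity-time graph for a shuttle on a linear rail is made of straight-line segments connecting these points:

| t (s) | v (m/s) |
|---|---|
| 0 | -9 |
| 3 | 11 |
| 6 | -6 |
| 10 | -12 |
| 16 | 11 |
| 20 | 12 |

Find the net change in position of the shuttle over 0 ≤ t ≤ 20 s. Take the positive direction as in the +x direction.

Displacement is the signed area under the v-t curve.
0–3 s: ½(-9 + 11)(3) = 3 m
3–6 s: ½(11 + -6)(3) = 7.5 m
6–10 s: ½(-6 + -12)(4) = -36 m
10–16 s: ½(-12 + 11)(6) = -3 m
16–20 s: ½(11 + 12)(4) = 46 m
Net displacement = 17.5 m

17.5 m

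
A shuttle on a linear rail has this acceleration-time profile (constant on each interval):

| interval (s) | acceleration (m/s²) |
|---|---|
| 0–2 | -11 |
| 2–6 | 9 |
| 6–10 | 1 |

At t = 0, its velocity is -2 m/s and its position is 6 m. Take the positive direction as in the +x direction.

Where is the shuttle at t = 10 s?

On each constant-a segment, Δv = aΔt and Δx = v₀Δt + ½aΔt²; chain segment to segment.
0–2 s: v starts -2 m/s; Δx = -2·2 + ½·-11·2² = -26 m; v ends -24 m/s.
2–6 s: v starts -24 m/s; Δx = -24·4 + ½·9·4² = -24 m; v ends 12 m/s.
6–10 s: v starts 12 m/s; Δx = 12·4 + ½·1·4² = 56 m; v ends 16 m/s.
x(10) = 6 + Σ Δx = 12 m.

12 m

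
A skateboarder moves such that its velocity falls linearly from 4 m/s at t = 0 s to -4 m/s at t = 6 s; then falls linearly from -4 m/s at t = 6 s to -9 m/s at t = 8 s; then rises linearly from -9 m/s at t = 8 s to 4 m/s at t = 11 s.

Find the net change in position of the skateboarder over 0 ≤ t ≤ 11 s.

-20.5 m

Net displacement equals the area under the velocity-time graph (areas below the axis count negative).
0–6 s: ½(4 + -4)(6) = 0 m
6–8 s: ½(-4 + -9)(2) = -13 m
8–11 s: ½(-9 + 4)(3) = -7.5 m
Net displacement = -20.5 m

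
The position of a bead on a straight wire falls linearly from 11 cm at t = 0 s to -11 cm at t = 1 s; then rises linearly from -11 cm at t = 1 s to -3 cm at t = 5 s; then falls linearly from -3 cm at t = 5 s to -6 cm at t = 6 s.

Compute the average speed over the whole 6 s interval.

Average speed = (total path length)/(elapsed time); on a piecewise-linear x-t graph the path length is Σ|Δx|.
0–1 s: |Δx| = |-11 − 11| = 22 cm
1–5 s: |Δx| = |-3 − -11| = 8 cm
5–6 s: |Δx| = |-6 − -3| = 3 cm
Total path = 33 cm; average speed = 33/6 = 5.5 cm/s.

5.5 cm/s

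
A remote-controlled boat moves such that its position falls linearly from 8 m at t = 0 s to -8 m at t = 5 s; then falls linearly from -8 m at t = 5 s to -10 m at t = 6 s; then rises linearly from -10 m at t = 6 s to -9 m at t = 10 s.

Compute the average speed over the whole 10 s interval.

Average speed = (total path length)/(elapsed time); on a piecewise-linear x-t graph the path length is Σ|Δx|.
0–5 s: |Δx| = |-8 − 8| = 16 m
5–6 s: |Δx| = |-10 − -8| = 2 m
6–10 s: |Δx| = |-9 − -10| = 1 m
Total path = 19 m; average speed = 19/10 = 1.9 m/s.

1.9 m/s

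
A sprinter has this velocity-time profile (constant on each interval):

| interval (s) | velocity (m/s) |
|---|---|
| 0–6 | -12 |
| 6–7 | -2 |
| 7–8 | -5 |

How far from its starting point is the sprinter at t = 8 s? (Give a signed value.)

-79 m

Net displacement equals the area under the velocity-time graph (areas below the axis count negative).
0–6 s: -12 × 6 = -72 m
6–7 s: -2 × 1 = -2 m
7–8 s: -5 × 1 = -5 m
Net displacement = -79 m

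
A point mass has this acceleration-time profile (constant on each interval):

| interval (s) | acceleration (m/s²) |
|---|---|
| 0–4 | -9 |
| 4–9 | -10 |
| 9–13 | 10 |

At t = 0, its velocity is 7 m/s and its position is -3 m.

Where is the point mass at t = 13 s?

On each constant-a segment, Δv = aΔt and Δx = v₀Δt + ½aΔt²; chain segment to segment.
0–4 s: v starts 7 m/s; Δx = 7·4 + ½·-9·4² = -44 m; v ends -29 m/s.
4–9 s: v starts -29 m/s; Δx = -29·5 + ½·-10·5² = -270 m; v ends -79 m/s.
9–13 s: v starts -79 m/s; Δx = -79·4 + ½·10·4² = -236 m; v ends -39 m/s.
x(13) = -3 + Σ Δx = -553 m.

-553 m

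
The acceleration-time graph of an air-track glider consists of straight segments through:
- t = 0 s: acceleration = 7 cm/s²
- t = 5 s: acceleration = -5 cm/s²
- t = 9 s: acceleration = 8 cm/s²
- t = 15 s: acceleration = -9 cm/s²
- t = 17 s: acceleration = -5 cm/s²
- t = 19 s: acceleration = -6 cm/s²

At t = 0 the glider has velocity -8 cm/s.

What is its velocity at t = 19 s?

Δv equals the area under the a-t graph; then v = v₀ + Δv.
0–5 s: ½(7 + -5)(5) = 5 cm/s
5–9 s: ½(-5 + 8)(4) = 6 cm/s
9–15 s: ½(8 + -9)(6) = -3 cm/s
15–17 s: ½(-9 + -5)(2) = -14 cm/s
17–19 s: ½(-5 + -6)(2) = -11 cm/s
Δv = -17 cm/s, so v(19) = -8 + (-17) = -25 cm/s.

-25 cm/s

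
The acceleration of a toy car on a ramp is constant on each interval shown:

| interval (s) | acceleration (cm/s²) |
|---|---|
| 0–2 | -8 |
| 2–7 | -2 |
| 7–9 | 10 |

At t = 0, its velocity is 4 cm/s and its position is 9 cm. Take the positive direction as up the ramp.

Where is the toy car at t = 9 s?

-108 cm

On each constant-a segment, Δv = aΔt and Δx = v₀Δt + ½aΔt²; chain segment to segment.
0–2 s: v starts 4 cm/s; Δx = 4·2 + ½·-8·2² = -8 cm; v ends -12 cm/s.
2–7 s: v starts -12 cm/s; Δx = -12·5 + ½·-2·5² = -85 cm; v ends -22 cm/s.
7–9 s: v starts -22 cm/s; Δx = -22·2 + ½·10·2² = -24 cm; v ends -2 cm/s.
x(9) = 9 + Σ Δx = -108 cm.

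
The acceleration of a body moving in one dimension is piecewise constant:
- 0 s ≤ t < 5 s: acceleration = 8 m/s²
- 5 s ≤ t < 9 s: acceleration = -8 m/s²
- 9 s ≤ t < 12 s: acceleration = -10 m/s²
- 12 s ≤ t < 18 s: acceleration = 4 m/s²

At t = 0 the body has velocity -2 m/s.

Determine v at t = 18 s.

Δv equals the area under the a-t graph; then v = v₀ + Δv.
0–5 s: 8 × 5 = 40 m/s
5–9 s: -8 × 4 = -32 m/s
9–12 s: -10 × 3 = -30 m/s
12–18 s: 4 × 6 = 24 m/s
Δv = 2 m/s, so v(18) = -2 + (2) = 0 m/s.

0 m/s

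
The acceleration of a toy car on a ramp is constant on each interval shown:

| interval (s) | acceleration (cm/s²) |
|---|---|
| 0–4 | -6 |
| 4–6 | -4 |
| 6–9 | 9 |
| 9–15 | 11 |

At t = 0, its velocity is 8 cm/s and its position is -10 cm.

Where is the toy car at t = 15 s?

On each constant-a segment, Δv = aΔt and Δx = v₀Δt + ½aΔt²; chain segment to segment.
0–4 s: v starts 8 cm/s; Δx = 8·4 + ½·-6·4² = -16 cm; v ends -16 cm/s.
4–6 s: v starts -16 cm/s; Δx = -16·2 + ½·-4·2² = -40 cm; v ends -24 cm/s.
6–9 s: v starts -24 cm/s; Δx = -24·3 + ½·9·3² = -31.5 cm; v ends 3 cm/s.
9–15 s: v starts 3 cm/s; Δx = 3·6 + ½·11·6² = 216 cm; v ends 69 cm/s.
x(15) = -10 + Σ Δx = 118.5 cm.

118.5 cm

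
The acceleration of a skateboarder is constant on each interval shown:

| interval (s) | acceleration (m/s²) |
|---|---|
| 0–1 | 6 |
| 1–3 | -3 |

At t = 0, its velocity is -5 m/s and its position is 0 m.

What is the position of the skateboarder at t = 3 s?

On each constant-a segment, Δv = aΔt and Δx = v₀Δt + ½aΔt²; chain segment to segment.
0–1 s: v starts -5 m/s; Δx = -5·1 + ½·6·1² = -2 m; v ends 1 m/s.
1–3 s: v starts 1 m/s; Δx = 1·2 + ½·-3·2² = -4 m; v ends -5 m/s.
x(3) = 0 + Σ Δx = -6 m.

-6 m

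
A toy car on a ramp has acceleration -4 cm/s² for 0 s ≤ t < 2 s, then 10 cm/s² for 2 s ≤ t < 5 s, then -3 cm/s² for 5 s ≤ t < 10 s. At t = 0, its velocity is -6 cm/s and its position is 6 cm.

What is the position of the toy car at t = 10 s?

On each constant-a segment, Δv = aΔt and Δx = v₀Δt + ½aΔt²; chain segment to segment.
0–2 s: v starts -6 cm/s; Δx = -6·2 + ½·-4·2² = -20 cm; v ends -14 cm/s.
2–5 s: v starts -14 cm/s; Δx = -14·3 + ½·10·3² = 3 cm; v ends 16 cm/s.
5–10 s: v starts 16 cm/s; Δx = 16·5 + ½·-3·5² = 42.5 cm; v ends 1 cm/s.
x(10) = 6 + Σ Δx = 31.5 cm.

31.5 cm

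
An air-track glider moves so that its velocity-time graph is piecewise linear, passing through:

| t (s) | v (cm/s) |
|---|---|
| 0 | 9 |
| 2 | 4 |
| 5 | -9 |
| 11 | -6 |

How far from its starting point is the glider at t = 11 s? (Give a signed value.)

-39.5 cm

Displacement is the signed area under the v-t curve.
0–2 s: ½(9 + 4)(2) = 13 cm
2–5 s: ½(4 + -9)(3) = -7.5 cm
5–11 s: ½(-9 + -6)(6) = -45 cm
Net displacement = -39.5 cm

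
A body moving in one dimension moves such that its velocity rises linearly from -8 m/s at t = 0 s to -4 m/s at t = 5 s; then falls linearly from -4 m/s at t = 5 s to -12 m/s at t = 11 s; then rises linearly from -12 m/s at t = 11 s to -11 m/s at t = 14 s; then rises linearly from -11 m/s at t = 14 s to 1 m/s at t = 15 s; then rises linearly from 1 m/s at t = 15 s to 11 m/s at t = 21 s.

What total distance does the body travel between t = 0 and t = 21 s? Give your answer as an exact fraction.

1843/12 m

Total distance travelled is ∫|v| dt — sum the magnitudes of each area piece.
0–5 s: |½(-8 + -4)(5)| = 30 m
5–11 s: |½(-4 + -12)(6)| = 48 m
11–14 s: |½(-12 + -11)(3)| = 34.5 m
14–15 s: v = 0 at t = 179/12 s; triangle areas 121/24 + 1/24 = 61/12 m
15–21 s: |½(1 + 11)(6)| = 36 m
Total distance = 1843/12 m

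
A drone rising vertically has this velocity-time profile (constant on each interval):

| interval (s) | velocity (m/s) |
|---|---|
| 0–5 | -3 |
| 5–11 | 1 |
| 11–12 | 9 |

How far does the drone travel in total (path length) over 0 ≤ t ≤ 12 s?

Total distance travelled is ∫|v| dt — sum the magnitudes of each area piece.
0–5 s: |-3| × 5 = 15 m
5–11 s: |1| × 6 = 6 m
11–12 s: |9| × 1 = 9 m
Total distance = 30 m

30 m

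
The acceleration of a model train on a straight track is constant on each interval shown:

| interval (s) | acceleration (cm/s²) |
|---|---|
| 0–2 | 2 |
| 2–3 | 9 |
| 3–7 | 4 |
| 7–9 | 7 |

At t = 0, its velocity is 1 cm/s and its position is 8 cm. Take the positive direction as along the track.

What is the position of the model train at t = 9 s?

185.5 cm

On each constant-a segment, Δv = aΔt and Δx = v₀Δt + ½aΔt²; chain segment to segment.
0–2 s: v starts 1 cm/s; Δx = 1·2 + ½·2·2² = 6 cm; v ends 5 cm/s.
2–3 s: v starts 5 cm/s; Δx = 5·1 + ½·9·1² = 9.5 cm; v ends 14 cm/s.
3–7 s: v starts 14 cm/s; Δx = 14·4 + ½·4·4² = 88 cm; v ends 30 cm/s.
7–9 s: v starts 30 cm/s; Δx = 30·2 + ½·7·2² = 74 cm; v ends 44 cm/s.
x(9) = 8 + Σ Δx = 185.5 cm.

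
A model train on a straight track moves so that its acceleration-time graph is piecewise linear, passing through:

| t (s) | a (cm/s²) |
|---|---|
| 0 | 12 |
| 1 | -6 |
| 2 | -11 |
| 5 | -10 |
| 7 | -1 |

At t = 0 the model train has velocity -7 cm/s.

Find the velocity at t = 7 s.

Δv equals the area under the a-t graph; then v = v₀ + Δv.
0–1 s: ½(12 + -6)(1) = 3 cm/s
1–2 s: ½(-6 + -11)(1) = -8.5 cm/s
2–5 s: ½(-11 + -10)(3) = -31.5 cm/s
5–7 s: ½(-10 + -1)(2) = -11 cm/s
Δv = -48 cm/s, so v(7) = -7 + (-48) = -55 cm/s.

-55 cm/s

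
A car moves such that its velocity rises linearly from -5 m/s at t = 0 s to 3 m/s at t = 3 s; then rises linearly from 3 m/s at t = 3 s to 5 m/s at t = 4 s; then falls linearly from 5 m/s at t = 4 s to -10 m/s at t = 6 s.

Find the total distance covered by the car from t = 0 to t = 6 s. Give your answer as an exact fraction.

449/24 m

Total distance travelled is ∫|v| dt — sum the magnitudes of each area piece.
0–3 s: v = 0 at t = 1.875 s; triangle areas 4.6875 + 1.6875 = 6.375 m
3–4 s: |½(3 + 5)(1)| = 4 m
4–6 s: v = 0 at t = 14/3 s; triangle areas 5/3 + 20/3 = 25/3 m
Total distance = 449/24 m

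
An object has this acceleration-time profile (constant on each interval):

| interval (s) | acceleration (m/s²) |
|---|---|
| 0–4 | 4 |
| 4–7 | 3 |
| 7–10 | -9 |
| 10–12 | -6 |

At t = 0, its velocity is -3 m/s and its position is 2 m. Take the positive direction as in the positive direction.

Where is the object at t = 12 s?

On each constant-a segment, Δv = aΔt and Δx = v₀Δt + ½aΔt²; chain segment to segment.
0–4 s: v starts -3 m/s; Δx = -3·4 + ½·4·4² = 20 m; v ends 13 m/s.
4–7 s: v starts 13 m/s; Δx = 13·3 + ½·3·3² = 52.5 m; v ends 22 m/s.
7–10 s: v starts 22 m/s; Δx = 22·3 + ½·-9·3² = 25.5 m; v ends -5 m/s.
10–12 s: v starts -5 m/s; Δx = -5·2 + ½·-6·2² = -22 m; v ends -17 m/s.
x(12) = 2 + Σ Δx = 78 m.

78 m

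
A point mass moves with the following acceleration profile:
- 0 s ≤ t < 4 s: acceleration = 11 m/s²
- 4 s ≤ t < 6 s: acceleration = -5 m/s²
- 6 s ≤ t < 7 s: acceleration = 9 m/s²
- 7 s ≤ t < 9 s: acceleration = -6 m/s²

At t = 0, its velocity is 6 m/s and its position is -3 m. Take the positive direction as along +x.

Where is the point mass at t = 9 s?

On each constant-a segment, Δv = aΔt and Δx = v₀Δt + ½aΔt²; chain segment to segment.
0–4 s: v starts 6 m/s; Δx = 6·4 + ½·11·4² = 112 m; v ends 50 m/s.
4–6 s: v starts 50 m/s; Δx = 50·2 + ½·-5·2² = 90 m; v ends 40 m/s.
6–7 s: v starts 40 m/s; Δx = 40·1 + ½·9·1² = 44.5 m; v ends 49 m/s.
7–9 s: v starts 49 m/s; Δx = 49·2 + ½·-6·2² = 86 m; v ends 37 m/s.
x(9) = -3 + Σ Δx = 329.5 m.

329.5 m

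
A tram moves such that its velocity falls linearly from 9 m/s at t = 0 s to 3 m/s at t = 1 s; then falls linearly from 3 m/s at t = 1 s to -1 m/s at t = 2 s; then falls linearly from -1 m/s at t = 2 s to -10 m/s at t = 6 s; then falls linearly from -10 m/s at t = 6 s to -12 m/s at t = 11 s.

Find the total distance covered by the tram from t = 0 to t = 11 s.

84.25 m

Total distance travelled is ∫|v| dt — sum the magnitudes of each area piece.
0–1 s: |½(9 + 3)(1)| = 6 m
1–2 s: v = 0 at t = 1.75 s; triangle areas 1.125 + 0.125 = 1.25 m
2–6 s: |½(-1 + -10)(4)| = 22 m
6–11 s: |½(-10 + -12)(5)| = 55 m
Total distance = 84.25 m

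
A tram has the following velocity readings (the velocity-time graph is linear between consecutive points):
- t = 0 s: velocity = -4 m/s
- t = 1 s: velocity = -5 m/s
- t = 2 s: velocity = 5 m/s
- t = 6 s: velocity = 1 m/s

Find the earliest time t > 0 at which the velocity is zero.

v changes sign on 1–2 s (from -5 to 5); the graph is linear there, so v = 0 at t = 1 + (5)·(2 − 1)/(5 − -5) = 1.5 s.

t = 1.5 s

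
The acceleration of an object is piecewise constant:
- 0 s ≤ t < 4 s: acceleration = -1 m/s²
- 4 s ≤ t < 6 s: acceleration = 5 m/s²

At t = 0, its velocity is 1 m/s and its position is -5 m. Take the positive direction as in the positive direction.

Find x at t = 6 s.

On each constant-a segment, Δv = aΔt and Δx = v₀Δt + ½aΔt²; chain segment to segment.
0–4 s: v starts 1 m/s; Δx = 1·4 + ½·-1·4² = -4 m; v ends -3 m/s.
4–6 s: v starts -3 m/s; Δx = -3·2 + ½·5·2² = 4 m; v ends 7 m/s.
x(6) = -5 + Σ Δx = -5 m.

-5 m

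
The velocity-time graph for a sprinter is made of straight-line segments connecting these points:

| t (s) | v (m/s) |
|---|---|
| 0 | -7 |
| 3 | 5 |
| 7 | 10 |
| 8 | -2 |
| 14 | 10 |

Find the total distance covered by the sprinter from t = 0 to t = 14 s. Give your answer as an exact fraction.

Total distance travelled is ∫|v| dt — sum the magnitudes of each area piece.
0–3 s: v = 0 at t = 1.75 s; triangle areas 6.125 + 3.125 = 9.25 m
3–7 s: |½(5 + 10)(4)| = 30 m
7–8 s: v = 0 at t = 47/6 s; triangle areas 25/6 + 1/6 = 13/3 m
8–14 s: v = 0 at t = 9 s; triangle areas 1 + 25 = 26 m
Total distance = 835/12 m

835/12 m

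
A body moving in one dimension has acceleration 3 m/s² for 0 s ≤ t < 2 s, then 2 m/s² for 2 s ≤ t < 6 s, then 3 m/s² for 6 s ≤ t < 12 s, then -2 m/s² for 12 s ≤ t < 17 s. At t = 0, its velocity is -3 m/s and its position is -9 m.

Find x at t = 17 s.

On each constant-a segment, Δv = aΔt and Δx = v₀Δt + ½aΔt²; chain segment to segment.
0–2 s: v starts -3 m/s; Δx = -3·2 + ½·3·2² = 0 m; v ends 3 m/s.
2–6 s: v starts 3 m/s; Δx = 3·4 + ½·2·4² = 28 m; v ends 11 m/s.
6–12 s: v starts 11 m/s; Δx = 11·6 + ½·3·6² = 120 m; v ends 29 m/s.
12–17 s: v starts 29 m/s; Δx = 29·5 + ½·-2·5² = 120 m; v ends 19 m/s.
x(17) = -9 + Σ Δx = 259 m.

259 m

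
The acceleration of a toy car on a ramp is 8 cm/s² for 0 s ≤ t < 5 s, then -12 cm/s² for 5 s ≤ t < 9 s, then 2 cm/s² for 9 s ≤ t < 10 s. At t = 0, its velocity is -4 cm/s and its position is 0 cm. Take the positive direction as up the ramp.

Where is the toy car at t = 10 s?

On each constant-a segment, Δv = aΔt and Δx = v₀Δt + ½aΔt²; chain segment to segment.
0–5 s: v starts -4 cm/s; Δx = -4·5 + ½·8·5² = 80 cm; v ends 36 cm/s.
5–9 s: v starts 36 cm/s; Δx = 36·4 + ½·-12·4² = 48 cm; v ends -12 cm/s.
9–10 s: v starts -12 cm/s; Δx = -12·1 + ½·2·1² = -11 cm; v ends -10 cm/s.
x(10) = 0 + Σ Δx = 117 cm.

117 cm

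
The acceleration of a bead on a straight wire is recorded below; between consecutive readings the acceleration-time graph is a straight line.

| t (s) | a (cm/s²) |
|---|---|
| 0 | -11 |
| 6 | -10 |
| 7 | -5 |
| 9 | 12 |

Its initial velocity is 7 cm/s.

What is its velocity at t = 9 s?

-56.5 cm/s

Δv equals the area under the a-t graph; then v = v₀ + Δv.
0–6 s: ½(-11 + -10)(6) = -63 cm/s
6–7 s: ½(-10 + -5)(1) = -7.5 cm/s
7–9 s: ½(-5 + 12)(2) = 7 cm/s
Δv = -63.5 cm/s, so v(9) = 7 + (-63.5) = -56.5 cm/s.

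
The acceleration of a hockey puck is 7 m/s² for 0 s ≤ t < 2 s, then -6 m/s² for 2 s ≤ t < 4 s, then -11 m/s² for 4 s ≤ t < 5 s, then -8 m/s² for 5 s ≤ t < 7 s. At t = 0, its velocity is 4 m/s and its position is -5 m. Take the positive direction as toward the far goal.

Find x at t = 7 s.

15.5 m

On each constant-a segment, Δv = aΔt and Δx = v₀Δt + ½aΔt²; chain segment to segment.
0–2 s: v starts 4 m/s; Δx = 4·2 + ½·7·2² = 22 m; v ends 18 m/s.
2–4 s: v starts 18 m/s; Δx = 18·2 + ½·-6·2² = 24 m; v ends 6 m/s.
4–5 s: v starts 6 m/s; Δx = 6·1 + ½·-11·1² = 0.5 m; v ends -5 m/s.
5–7 s: v starts -5 m/s; Δx = -5·2 + ½·-8·2² = -26 m; v ends -21 m/s.
x(7) = -5 + Σ Δx = 15.5 m.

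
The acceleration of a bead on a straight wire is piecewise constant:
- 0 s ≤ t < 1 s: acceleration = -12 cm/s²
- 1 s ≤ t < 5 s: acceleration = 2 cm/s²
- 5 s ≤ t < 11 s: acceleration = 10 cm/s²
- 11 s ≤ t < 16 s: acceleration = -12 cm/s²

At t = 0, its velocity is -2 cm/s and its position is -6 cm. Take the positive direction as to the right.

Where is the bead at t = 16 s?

210 cm

On each constant-a segment, Δv = aΔt and Δx = v₀Δt + ½aΔt²; chain segment to segment.
0–1 s: v starts -2 cm/s; Δx = -2·1 + ½·-12·1² = -8 cm; v ends -14 cm/s.
1–5 s: v starts -14 cm/s; Δx = -14·4 + ½·2·4² = -40 cm; v ends -6 cm/s.
5–11 s: v starts -6 cm/s; Δx = -6·6 + ½·10·6² = 144 cm; v ends 54 cm/s.
11–16 s: v starts 54 cm/s; Δx = 54·5 + ½·-12·5² = 120 cm; v ends -6 cm/s.
x(16) = -6 + Σ Δx = 210 cm.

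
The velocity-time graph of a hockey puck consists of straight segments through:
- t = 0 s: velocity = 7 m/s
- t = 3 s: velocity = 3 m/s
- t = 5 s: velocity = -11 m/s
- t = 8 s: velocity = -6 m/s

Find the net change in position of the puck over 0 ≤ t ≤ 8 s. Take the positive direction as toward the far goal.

-18.5 m

Net displacement equals the area under the velocity-time graph (areas below the axis count negative).
0–3 s: ½(7 + 3)(3) = 15 m
3–5 s: ½(3 + -11)(2) = -8 m
5–8 s: ½(-11 + -6)(3) = -25.5 m
Net displacement = -18.5 m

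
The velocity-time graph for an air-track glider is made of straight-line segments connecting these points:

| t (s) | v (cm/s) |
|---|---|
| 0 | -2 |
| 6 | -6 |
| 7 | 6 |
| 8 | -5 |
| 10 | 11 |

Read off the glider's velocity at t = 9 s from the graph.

On 8–10 s the graph is linear from -5 to 11 cm/s: v(9) = -5 + (11 − -5)·(9 − 8)/(10 − 8) = 3 cm/s.

3 cm/s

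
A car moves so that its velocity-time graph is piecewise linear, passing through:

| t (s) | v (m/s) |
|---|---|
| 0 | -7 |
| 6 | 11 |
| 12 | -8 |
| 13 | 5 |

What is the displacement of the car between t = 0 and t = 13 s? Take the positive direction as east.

Displacement is the signed area under the v-t curve.
0–6 s: ½(-7 + 11)(6) = 12 m
6–12 s: ½(11 + -8)(6) = 9 m
12–13 s: ½(-8 + 5)(1) = -1.5 m
Net displacement = 19.5 m

19.5 m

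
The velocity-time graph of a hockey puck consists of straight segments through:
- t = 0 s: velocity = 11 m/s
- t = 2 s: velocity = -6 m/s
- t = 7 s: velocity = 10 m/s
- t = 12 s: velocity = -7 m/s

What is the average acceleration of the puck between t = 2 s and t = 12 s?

Average acceleration = Δv/Δt = (-7 − -6)/(12 − 2) = -0.1 m/s².

-0.1 m/s²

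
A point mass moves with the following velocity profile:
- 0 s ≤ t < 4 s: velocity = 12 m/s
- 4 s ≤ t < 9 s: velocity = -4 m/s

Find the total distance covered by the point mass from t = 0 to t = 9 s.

68 m

Total distance travelled is ∫|v| dt — sum the magnitudes of each area piece.
0–4 s: |12| × 4 = 48 m
4–9 s: |-4| × 5 = 20 m
Total distance = 68 m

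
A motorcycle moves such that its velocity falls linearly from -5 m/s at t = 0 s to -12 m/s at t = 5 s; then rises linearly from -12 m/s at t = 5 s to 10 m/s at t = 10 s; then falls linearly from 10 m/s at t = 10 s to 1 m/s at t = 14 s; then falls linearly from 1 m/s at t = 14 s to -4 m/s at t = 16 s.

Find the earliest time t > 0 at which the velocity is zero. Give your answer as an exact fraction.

v changes sign on 5–10 s (from -12 to 10); the graph is linear there, so v = 0 at t = 5 + (12)·(10 − 5)/(10 − -12) = 85/11 s.

t = 85/11 s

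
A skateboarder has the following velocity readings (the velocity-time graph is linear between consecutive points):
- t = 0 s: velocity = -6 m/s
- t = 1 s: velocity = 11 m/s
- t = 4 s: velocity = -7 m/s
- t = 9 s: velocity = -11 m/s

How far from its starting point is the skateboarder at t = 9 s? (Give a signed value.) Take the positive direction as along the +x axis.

-36.5 m

Net displacement equals the area under the velocity-time graph (areas below the axis count negative).
0–1 s: ½(-6 + 11)(1) = 2.5 m
1–4 s: ½(11 + -7)(3) = 6 m
4–9 s: ½(-7 + -11)(5) = -45 m
Net displacement = -36.5 m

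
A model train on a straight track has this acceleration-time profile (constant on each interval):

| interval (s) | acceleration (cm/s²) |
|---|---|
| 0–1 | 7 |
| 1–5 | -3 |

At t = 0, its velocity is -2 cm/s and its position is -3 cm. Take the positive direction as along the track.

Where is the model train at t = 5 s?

On each constant-a segment, Δv = aΔt and Δx = v₀Δt + ½aΔt²; chain segment to segment.
0–1 s: v starts -2 cm/s; Δx = -2·1 + ½·7·1² = 1.5 cm; v ends 5 cm/s.
1–5 s: v starts 5 cm/s; Δx = 5·4 + ½·-3·4² = -4 cm; v ends -7 cm/s.
x(5) = -3 + Σ Δx = -5.5 cm.

-5.5 cm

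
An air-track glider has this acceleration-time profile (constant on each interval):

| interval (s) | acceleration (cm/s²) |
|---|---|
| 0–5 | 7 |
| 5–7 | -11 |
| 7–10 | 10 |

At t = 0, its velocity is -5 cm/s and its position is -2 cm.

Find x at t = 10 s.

167.5 cm

On each constant-a segment, Δv = aΔt and Δx = v₀Δt + ½aΔt²; chain segment to segment.
0–5 s: v starts -5 cm/s; Δx = -5·5 + ½·7·5² = 62.5 cm; v ends 30 cm/s.
5–7 s: v starts 30 cm/s; Δx = 30·2 + ½·-11·2² = 38 cm; v ends 8 cm/s.
7–10 s: v starts 8 cm/s; Δx = 8·3 + ½·10·3² = 69 cm; v ends 38 cm/s.
x(10) = -2 + Σ Δx = 167.5 cm.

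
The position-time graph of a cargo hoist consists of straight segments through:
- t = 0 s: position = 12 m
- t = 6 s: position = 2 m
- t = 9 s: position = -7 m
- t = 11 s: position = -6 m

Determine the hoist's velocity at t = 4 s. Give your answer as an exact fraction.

-5/3 m/s

Velocity is the slope of the x-t graph on 0–6 s: (2 − 12)/(6 − 0) = -5/3 m/s.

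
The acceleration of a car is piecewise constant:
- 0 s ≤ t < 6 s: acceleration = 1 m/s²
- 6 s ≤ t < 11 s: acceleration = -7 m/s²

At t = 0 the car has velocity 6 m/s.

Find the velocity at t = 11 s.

Δv equals the area under the a-t graph; then v = v₀ + Δv.
0–6 s: 1 × 6 = 6 m/s
6–11 s: -7 × 5 = -35 m/s
Δv = -29 m/s, so v(11) = 6 + (-29) = -23 m/s.

-23 m/s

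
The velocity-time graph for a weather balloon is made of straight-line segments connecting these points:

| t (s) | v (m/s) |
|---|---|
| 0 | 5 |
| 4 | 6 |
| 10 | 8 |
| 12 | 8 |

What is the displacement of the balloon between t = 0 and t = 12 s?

Net displacement equals the area under the velocity-time graph (areas below the axis count negative).
0–4 s: ½(5 + 6)(4) = 22 m
4–10 s: ½(6 + 8)(6) = 42 m
10–12 s: 8 × 2 = 16 m
Net displacement = 80 m

80 m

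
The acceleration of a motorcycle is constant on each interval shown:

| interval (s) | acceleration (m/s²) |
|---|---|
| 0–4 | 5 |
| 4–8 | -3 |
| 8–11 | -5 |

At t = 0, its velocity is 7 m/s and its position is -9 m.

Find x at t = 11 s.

165.5 m

On each constant-a segment, Δv = aΔt and Δx = v₀Δt + ½aΔt²; chain segment to segment.
0–4 s: v starts 7 m/s; Δx = 7·4 + ½·5·4² = 68 m; v ends 27 m/s.
4–8 s: v starts 27 m/s; Δx = 27·4 + ½·-3·4² = 84 m; v ends 15 m/s.
8–11 s: v starts 15 m/s; Δx = 15·3 + ½·-5·3² = 22.5 m; v ends 0 m/s.
x(11) = -9 + Σ Δx = 165.5 m.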